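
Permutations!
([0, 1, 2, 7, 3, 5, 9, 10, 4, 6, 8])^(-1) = [0, 1, 2, 4, 8, 5, 9, 3, 10, 6, 7]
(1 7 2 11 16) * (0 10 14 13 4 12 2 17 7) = (0 10 14 13 4 12 2 11 16 1)(7 17) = [10, 0, 11, 3, 12, 5, 6, 17, 8, 9, 14, 16, 2, 4, 13, 15, 1, 7]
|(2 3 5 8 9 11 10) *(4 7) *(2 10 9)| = 4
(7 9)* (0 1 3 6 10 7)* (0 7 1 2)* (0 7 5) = (0 2 7 9 5)(1 3 6 10) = [2, 3, 7, 6, 4, 0, 10, 9, 8, 5, 1]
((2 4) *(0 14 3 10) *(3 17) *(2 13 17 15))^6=(0 17 2)(3 4 14)(10 13 15)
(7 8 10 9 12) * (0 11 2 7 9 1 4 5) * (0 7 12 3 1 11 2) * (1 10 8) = [2, 4, 12, 10, 5, 7, 6, 1, 8, 3, 11, 0, 9] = (0 2 12 9 3 10 11)(1 4 5 7)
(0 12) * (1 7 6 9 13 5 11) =(0 12)(1 7 6 9 13 5 11) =[12, 7, 2, 3, 4, 11, 9, 6, 8, 13, 10, 1, 0, 5]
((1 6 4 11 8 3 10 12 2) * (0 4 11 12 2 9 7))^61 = ((0 4 12 9 7)(1 6 11 8 3 10 2))^61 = (0 4 12 9 7)(1 10 8 6 2 3 11)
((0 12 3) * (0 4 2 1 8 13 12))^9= ((1 8 13 12 3 4 2))^9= (1 13 3 2 8 12 4)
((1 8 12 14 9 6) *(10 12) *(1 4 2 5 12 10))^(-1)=(1 8)(2 4 6 9 14 12 5)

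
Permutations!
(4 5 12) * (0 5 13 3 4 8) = (0 5 12 8)(3 4 13) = [5, 1, 2, 4, 13, 12, 6, 7, 0, 9, 10, 11, 8, 3]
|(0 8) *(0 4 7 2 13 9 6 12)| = |(0 8 4 7 2 13 9 6 12)| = 9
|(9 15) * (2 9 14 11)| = |(2 9 15 14 11)| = 5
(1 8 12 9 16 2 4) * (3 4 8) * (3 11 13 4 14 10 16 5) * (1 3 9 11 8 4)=(1 8 12 11 13)(2 4 3 14 10 16)(5 9)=[0, 8, 4, 14, 3, 9, 6, 7, 12, 5, 16, 13, 11, 1, 10, 15, 2]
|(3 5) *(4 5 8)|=|(3 8 4 5)|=4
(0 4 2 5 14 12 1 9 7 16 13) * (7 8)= (0 4 2 5 14 12 1 9 8 7 16 13)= [4, 9, 5, 3, 2, 14, 6, 16, 7, 8, 10, 11, 1, 0, 12, 15, 13]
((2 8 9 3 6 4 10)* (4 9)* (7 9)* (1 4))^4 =(1 8 2 10 4) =((1 4 10 2 8)(3 6 7 9))^4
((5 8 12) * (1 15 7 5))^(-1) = (1 12 8 5 7 15)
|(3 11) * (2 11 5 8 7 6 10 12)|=9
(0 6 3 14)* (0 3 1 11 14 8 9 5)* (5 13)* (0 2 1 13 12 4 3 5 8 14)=(0 6 13 8 9 12 4 3 14 5 2 1 11)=[6, 11, 1, 14, 3, 2, 13, 7, 9, 12, 10, 0, 4, 8, 5]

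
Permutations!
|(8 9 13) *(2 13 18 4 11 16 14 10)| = 10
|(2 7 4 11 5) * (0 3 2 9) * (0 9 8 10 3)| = 8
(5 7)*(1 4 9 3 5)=(1 4 9 3 5 7)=[0, 4, 2, 5, 9, 7, 6, 1, 8, 3]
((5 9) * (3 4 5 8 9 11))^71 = ((3 4 5 11)(8 9))^71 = (3 11 5 4)(8 9)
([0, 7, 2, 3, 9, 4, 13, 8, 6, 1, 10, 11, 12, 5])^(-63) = [0, 7, 2, 3, 9, 4, 13, 8, 6, 1, 10, 11, 12, 5]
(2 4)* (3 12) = (2 4)(3 12) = [0, 1, 4, 12, 2, 5, 6, 7, 8, 9, 10, 11, 3]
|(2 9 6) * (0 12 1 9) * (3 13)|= 6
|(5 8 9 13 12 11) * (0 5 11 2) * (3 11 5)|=|(0 3 11 5 8 9 13 12 2)|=9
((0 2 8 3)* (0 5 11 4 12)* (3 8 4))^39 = ((0 2 4 12)(3 5 11))^39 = (0 12 4 2)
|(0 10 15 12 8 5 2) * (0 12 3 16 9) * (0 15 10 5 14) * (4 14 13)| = 8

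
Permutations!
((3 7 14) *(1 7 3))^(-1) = ((1 7 14))^(-1) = (1 14 7)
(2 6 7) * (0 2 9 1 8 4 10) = (0 2 6 7 9 1 8 4 10) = [2, 8, 6, 3, 10, 5, 7, 9, 4, 1, 0]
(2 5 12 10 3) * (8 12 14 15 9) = [0, 1, 5, 2, 4, 14, 6, 7, 12, 8, 3, 11, 10, 13, 15, 9] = (2 5 14 15 9 8 12 10 3)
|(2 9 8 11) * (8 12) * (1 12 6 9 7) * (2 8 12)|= 6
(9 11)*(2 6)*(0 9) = [9, 1, 6, 3, 4, 5, 2, 7, 8, 11, 10, 0] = (0 9 11)(2 6)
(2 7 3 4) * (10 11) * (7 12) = [0, 1, 12, 4, 2, 5, 6, 3, 8, 9, 11, 10, 7] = (2 12 7 3 4)(10 11)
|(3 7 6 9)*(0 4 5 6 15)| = |(0 4 5 6 9 3 7 15)| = 8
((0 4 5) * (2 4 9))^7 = (0 2 5 9 4) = ((0 9 2 4 5))^7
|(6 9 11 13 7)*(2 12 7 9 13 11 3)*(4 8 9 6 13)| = |(2 12 7 13 6 4 8 9 3)| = 9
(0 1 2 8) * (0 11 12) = (0 1 2 8 11 12) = [1, 2, 8, 3, 4, 5, 6, 7, 11, 9, 10, 12, 0]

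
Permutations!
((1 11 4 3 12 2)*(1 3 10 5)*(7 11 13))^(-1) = ((1 13 7 11 4 10 5)(2 3 12))^(-1) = (1 5 10 4 11 7 13)(2 12 3)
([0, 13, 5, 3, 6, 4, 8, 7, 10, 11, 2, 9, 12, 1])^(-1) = (1 13)(2 10 8 6 4 5)(9 11)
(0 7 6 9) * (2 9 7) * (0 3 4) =(0 2 9 3 4)(6 7) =[2, 1, 9, 4, 0, 5, 7, 6, 8, 3]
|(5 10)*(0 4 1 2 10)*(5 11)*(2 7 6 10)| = 8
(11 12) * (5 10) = [0, 1, 2, 3, 4, 10, 6, 7, 8, 9, 5, 12, 11] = (5 10)(11 12)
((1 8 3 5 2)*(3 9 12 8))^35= (1 2 5 3)(8 12 9)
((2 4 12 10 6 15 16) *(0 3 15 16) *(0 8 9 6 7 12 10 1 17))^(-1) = (0 17 1 12 7 10 4 2 16 6 9 8 15 3)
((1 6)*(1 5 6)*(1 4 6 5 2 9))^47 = ((1 4 6 2 9))^47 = (1 6 9 4 2)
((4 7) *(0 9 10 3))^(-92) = (10)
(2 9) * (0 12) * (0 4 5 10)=(0 12 4 5 10)(2 9)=[12, 1, 9, 3, 5, 10, 6, 7, 8, 2, 0, 11, 4]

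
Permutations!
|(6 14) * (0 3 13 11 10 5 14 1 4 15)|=|(0 3 13 11 10 5 14 6 1 4 15)|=11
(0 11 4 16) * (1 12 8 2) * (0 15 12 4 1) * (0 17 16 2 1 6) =[11, 4, 17, 3, 2, 5, 0, 7, 1, 9, 10, 6, 8, 13, 14, 12, 15, 16] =(0 11 6)(1 4 2 17 16 15 12 8)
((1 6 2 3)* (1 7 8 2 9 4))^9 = ((1 6 9 4)(2 3 7 8))^9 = (1 6 9 4)(2 3 7 8)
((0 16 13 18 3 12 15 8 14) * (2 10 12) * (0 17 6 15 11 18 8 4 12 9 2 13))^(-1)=(0 16)(2 9 10)(3 18 11 12 4 15 6 17 14 8 13)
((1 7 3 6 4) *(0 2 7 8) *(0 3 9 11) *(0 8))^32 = ((0 2 7 9 11 8 3 6 4 1))^32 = (0 7 11 3 4)(1 2 9 8 6)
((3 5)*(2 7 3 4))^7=(2 3 4 7 5)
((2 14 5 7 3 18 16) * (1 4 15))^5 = (1 15 4)(2 18 7 14 16 3 5)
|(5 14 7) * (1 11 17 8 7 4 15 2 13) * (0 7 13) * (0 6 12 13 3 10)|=16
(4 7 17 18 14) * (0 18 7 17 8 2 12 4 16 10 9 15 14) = (0 18)(2 12 4 17 7 8)(9 15 14 16 10) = [18, 1, 12, 3, 17, 5, 6, 8, 2, 15, 9, 11, 4, 13, 16, 14, 10, 7, 0]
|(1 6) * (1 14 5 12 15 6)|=|(5 12 15 6 14)|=5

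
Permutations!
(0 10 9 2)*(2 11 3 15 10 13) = [13, 1, 0, 15, 4, 5, 6, 7, 8, 11, 9, 3, 12, 2, 14, 10] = (0 13 2)(3 15 10 9 11)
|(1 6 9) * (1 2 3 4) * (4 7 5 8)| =|(1 6 9 2 3 7 5 8 4)| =9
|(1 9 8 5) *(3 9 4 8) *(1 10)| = 10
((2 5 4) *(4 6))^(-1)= (2 4 6 5)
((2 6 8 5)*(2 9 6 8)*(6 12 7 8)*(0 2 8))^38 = ((0 2 6 8 5 9 12 7))^38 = (0 12 5 6)(2 7 9 8)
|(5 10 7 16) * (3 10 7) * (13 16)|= |(3 10)(5 7 13 16)|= 4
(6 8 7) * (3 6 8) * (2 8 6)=(2 8 7 6 3)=[0, 1, 8, 2, 4, 5, 3, 6, 7]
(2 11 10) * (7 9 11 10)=(2 10)(7 9 11)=[0, 1, 10, 3, 4, 5, 6, 9, 8, 11, 2, 7]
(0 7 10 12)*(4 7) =[4, 1, 2, 3, 7, 5, 6, 10, 8, 9, 12, 11, 0] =(0 4 7 10 12)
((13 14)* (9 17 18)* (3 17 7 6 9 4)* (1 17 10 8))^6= (1 8 10 3 4 18 17)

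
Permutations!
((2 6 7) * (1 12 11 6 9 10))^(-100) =((1 12 11 6 7 2 9 10))^(-100) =(1 7)(2 12)(6 10)(9 11)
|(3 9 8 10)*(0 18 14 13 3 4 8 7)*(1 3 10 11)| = 12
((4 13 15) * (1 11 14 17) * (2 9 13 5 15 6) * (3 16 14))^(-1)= (1 17 14 16 3 11)(2 6 13 9)(4 15 5)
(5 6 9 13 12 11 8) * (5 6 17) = (5 17)(6 9 13 12 11 8) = [0, 1, 2, 3, 4, 17, 9, 7, 6, 13, 10, 8, 11, 12, 14, 15, 16, 5]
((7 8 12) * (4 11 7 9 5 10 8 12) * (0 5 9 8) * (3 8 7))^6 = (12)(3 4)(8 11)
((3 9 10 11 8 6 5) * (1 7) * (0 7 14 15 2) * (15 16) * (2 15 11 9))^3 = (0 14 8 3 7 16 6 2 1 11 5)(9 10)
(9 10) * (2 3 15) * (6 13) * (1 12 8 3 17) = [0, 12, 17, 15, 4, 5, 13, 7, 3, 10, 9, 11, 8, 6, 14, 2, 16, 1] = (1 12 8 3 15 2 17)(6 13)(9 10)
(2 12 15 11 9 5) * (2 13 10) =(2 12 15 11 9 5 13 10) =[0, 1, 12, 3, 4, 13, 6, 7, 8, 5, 2, 9, 15, 10, 14, 11]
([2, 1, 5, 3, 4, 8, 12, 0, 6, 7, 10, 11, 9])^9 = (0 2 5 8 6 12 9 7)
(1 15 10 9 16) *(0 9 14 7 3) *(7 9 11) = (0 11 7 3)(1 15 10 14 9 16) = [11, 15, 2, 0, 4, 5, 6, 3, 8, 16, 14, 7, 12, 13, 9, 10, 1]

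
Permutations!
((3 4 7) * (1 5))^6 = (7) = ((1 5)(3 4 7))^6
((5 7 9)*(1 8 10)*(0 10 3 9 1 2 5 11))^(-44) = (0 8 2 9 7)(1 10 3 5 11)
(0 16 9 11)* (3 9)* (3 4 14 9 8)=[16, 1, 2, 8, 14, 5, 6, 7, 3, 11, 10, 0, 12, 13, 9, 15, 4]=(0 16 4 14 9 11)(3 8)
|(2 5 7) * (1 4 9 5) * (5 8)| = |(1 4 9 8 5 7 2)| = 7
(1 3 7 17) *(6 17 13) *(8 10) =(1 3 7 13 6 17)(8 10) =[0, 3, 2, 7, 4, 5, 17, 13, 10, 9, 8, 11, 12, 6, 14, 15, 16, 1]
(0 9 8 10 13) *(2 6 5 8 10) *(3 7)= (0 9 10 13)(2 6 5 8)(3 7)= [9, 1, 6, 7, 4, 8, 5, 3, 2, 10, 13, 11, 12, 0]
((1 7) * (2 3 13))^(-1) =(1 7)(2 13 3)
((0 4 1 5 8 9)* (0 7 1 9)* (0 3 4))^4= (1 4 5 9 8 7 3)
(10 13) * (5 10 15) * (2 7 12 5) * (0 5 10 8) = (0 5 8)(2 7 12 10 13 15) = [5, 1, 7, 3, 4, 8, 6, 12, 0, 9, 13, 11, 10, 15, 14, 2]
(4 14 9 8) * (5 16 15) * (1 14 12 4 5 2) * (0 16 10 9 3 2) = (0 16 15)(1 14 3 2)(4 12)(5 10 9 8) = [16, 14, 1, 2, 12, 10, 6, 7, 5, 8, 9, 11, 4, 13, 3, 0, 15]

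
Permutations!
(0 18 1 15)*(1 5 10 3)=(0 18 5 10 3 1 15)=[18, 15, 2, 1, 4, 10, 6, 7, 8, 9, 3, 11, 12, 13, 14, 0, 16, 17, 5]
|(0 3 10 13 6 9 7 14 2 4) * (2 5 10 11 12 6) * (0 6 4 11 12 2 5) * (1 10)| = 8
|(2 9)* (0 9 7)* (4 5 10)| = 12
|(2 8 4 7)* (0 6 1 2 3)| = 8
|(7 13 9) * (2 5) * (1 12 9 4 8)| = |(1 12 9 7 13 4 8)(2 5)| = 14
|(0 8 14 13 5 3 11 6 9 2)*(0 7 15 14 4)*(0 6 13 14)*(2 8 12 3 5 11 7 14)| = 20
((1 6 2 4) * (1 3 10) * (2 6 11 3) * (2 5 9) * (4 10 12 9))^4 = (1 9 11 2 3 10 12)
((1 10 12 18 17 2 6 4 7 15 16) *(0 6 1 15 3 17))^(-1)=(0 18 12 10 1 2 17 3 7 4 6)(15 16)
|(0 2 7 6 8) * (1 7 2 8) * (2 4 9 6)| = 6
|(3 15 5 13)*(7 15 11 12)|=|(3 11 12 7 15 5 13)|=7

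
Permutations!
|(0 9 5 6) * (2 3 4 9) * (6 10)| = 8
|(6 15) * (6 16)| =3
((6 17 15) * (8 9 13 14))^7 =(6 17 15)(8 14 13 9)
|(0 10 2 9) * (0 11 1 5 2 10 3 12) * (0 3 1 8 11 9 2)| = 6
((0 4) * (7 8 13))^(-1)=((0 4)(7 8 13))^(-1)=(0 4)(7 13 8)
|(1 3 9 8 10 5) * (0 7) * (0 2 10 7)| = |(1 3 9 8 7 2 10 5)| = 8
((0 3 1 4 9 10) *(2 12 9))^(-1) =(0 10 9 12 2 4 1 3)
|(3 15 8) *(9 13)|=6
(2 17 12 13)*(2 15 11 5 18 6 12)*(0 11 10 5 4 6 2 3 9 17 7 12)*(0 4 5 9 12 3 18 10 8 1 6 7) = [11, 6, 0, 12, 7, 10, 4, 3, 1, 17, 9, 5, 13, 15, 14, 8, 16, 18, 2] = (0 11 5 10 9 17 18 2)(1 6 4 7 3 12 13 15 8)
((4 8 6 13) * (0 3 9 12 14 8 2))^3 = (0 12 6 2 9 8 4 3 14 13)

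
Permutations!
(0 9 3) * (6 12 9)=[6, 1, 2, 0, 4, 5, 12, 7, 8, 3, 10, 11, 9]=(0 6 12 9 3)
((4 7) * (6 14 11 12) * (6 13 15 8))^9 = ((4 7)(6 14 11 12 13 15 8))^9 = (4 7)(6 11 13 8 14 12 15)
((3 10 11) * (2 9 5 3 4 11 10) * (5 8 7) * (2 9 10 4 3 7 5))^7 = (2 5 9 11 10 7 8 3 4)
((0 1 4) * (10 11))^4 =(11)(0 1 4)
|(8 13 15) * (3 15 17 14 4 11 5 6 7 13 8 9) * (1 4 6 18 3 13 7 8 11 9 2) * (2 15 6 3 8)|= 36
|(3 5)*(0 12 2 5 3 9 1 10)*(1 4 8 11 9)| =|(0 12 2 5 1 10)(4 8 11 9)| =12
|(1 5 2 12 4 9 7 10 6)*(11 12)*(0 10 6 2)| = 11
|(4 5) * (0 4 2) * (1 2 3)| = 6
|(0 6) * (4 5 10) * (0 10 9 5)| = |(0 6 10 4)(5 9)| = 4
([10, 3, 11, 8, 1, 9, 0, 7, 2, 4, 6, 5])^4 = [10, 11, 4, 5, 2, 3, 0, 7, 9, 8, 6, 1]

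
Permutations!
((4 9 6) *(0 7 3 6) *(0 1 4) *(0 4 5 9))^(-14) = ((0 7 3 6 4)(1 5 9))^(-14) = (0 7 3 6 4)(1 5 9)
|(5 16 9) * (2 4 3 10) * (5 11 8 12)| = 12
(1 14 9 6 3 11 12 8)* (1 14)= (3 11 12 8 14 9 6)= [0, 1, 2, 11, 4, 5, 3, 7, 14, 6, 10, 12, 8, 13, 9]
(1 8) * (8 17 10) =[0, 17, 2, 3, 4, 5, 6, 7, 1, 9, 8, 11, 12, 13, 14, 15, 16, 10] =(1 17 10 8)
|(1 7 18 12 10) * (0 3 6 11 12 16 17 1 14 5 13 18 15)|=|(0 3 6 11 12 10 14 5 13 18 16 17 1 7 15)|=15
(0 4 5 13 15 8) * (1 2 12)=(0 4 5 13 15 8)(1 2 12)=[4, 2, 12, 3, 5, 13, 6, 7, 0, 9, 10, 11, 1, 15, 14, 8]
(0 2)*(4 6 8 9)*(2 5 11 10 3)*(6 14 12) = (0 5 11 10 3 2)(4 14 12 6 8 9) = [5, 1, 0, 2, 14, 11, 8, 7, 9, 4, 3, 10, 6, 13, 12]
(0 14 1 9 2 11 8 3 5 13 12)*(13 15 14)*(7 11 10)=(0 13 12)(1 9 2 10 7 11 8 3 5 15 14)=[13, 9, 10, 5, 4, 15, 6, 11, 3, 2, 7, 8, 0, 12, 1, 14]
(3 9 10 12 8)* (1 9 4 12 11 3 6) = (1 9 10 11 3 4 12 8 6) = [0, 9, 2, 4, 12, 5, 1, 7, 6, 10, 11, 3, 8]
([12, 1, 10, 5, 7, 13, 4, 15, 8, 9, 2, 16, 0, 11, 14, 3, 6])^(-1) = [12, 1, 10, 15, 6, 3, 16, 4, 8, 9, 2, 13, 0, 5, 14, 7, 11]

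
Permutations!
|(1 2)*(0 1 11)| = 4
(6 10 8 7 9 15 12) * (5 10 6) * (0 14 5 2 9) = (0 14 5 10 8 7)(2 9 15 12) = [14, 1, 9, 3, 4, 10, 6, 0, 7, 15, 8, 11, 2, 13, 5, 12]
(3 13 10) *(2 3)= (2 3 13 10)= [0, 1, 3, 13, 4, 5, 6, 7, 8, 9, 2, 11, 12, 10]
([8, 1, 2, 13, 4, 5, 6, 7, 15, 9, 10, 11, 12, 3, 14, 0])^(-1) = [15, 1, 2, 13, 4, 5, 6, 7, 0, 9, 10, 11, 12, 3, 14, 8]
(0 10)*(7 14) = (0 10)(7 14) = [10, 1, 2, 3, 4, 5, 6, 14, 8, 9, 0, 11, 12, 13, 7]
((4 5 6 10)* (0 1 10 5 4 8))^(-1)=(0 8 10 1)(5 6)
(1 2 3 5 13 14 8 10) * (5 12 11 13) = (1 2 3 12 11 13 14 8 10) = [0, 2, 3, 12, 4, 5, 6, 7, 10, 9, 1, 13, 11, 14, 8]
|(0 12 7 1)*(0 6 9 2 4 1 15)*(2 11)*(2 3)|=28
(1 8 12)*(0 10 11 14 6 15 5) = (0 10 11 14 6 15 5)(1 8 12) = [10, 8, 2, 3, 4, 0, 15, 7, 12, 9, 11, 14, 1, 13, 6, 5]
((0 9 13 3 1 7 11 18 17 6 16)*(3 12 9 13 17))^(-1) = (0 16 6 17 9 12 13)(1 3 18 11 7)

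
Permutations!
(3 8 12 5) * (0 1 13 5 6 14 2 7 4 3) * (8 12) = [1, 13, 7, 12, 3, 0, 14, 4, 8, 9, 10, 11, 6, 5, 2] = (0 1 13 5)(2 7 4 3 12 6 14)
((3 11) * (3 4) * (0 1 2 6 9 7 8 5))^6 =((0 1 2 6 9 7 8 5)(3 11 4))^6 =(11)(0 8 9 2)(1 5 7 6)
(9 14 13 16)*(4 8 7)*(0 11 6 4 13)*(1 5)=(0 11 6 4 8 7 13 16 9 14)(1 5)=[11, 5, 2, 3, 8, 1, 4, 13, 7, 14, 10, 6, 12, 16, 0, 15, 9]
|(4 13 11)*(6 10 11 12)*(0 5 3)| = |(0 5 3)(4 13 12 6 10 11)| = 6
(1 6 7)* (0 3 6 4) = (0 3 6 7 1 4) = [3, 4, 2, 6, 0, 5, 7, 1]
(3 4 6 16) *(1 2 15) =(1 2 15)(3 4 6 16) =[0, 2, 15, 4, 6, 5, 16, 7, 8, 9, 10, 11, 12, 13, 14, 1, 3]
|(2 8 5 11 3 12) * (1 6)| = 6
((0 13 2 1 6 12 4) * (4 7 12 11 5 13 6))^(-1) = (0 4 1 2 13 5 11 6)(7 12) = ((0 6 11 5 13 2 1 4)(7 12))^(-1)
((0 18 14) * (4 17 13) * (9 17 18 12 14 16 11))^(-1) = ((0 12 14)(4 18 16 11 9 17 13))^(-1) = (0 14 12)(4 13 17 9 11 16 18)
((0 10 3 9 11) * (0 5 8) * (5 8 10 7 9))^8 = (0 11 7 8 9)(3 10 5)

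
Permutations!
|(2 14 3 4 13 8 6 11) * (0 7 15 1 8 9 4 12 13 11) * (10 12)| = |(0 7 15 1 8 6)(2 14 3 10 12 13 9 4 11)| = 18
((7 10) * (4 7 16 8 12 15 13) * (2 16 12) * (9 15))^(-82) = (2 8 16)(4 10 9 13 7 12 15)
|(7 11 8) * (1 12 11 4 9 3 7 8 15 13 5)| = 12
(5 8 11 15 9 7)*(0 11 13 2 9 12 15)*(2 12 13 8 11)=(0 2 9 7 5 11)(12 15 13)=[2, 1, 9, 3, 4, 11, 6, 5, 8, 7, 10, 0, 15, 12, 14, 13]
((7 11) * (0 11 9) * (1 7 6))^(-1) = ((0 11 6 1 7 9))^(-1) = (0 9 7 1 6 11)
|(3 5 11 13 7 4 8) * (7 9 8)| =6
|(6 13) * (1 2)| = 2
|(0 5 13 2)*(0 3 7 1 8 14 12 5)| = 9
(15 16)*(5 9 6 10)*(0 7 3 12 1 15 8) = [7, 15, 2, 12, 4, 9, 10, 3, 0, 6, 5, 11, 1, 13, 14, 16, 8] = (0 7 3 12 1 15 16 8)(5 9 6 10)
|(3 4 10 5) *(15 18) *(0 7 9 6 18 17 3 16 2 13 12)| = |(0 7 9 6 18 15 17 3 4 10 5 16 2 13 12)| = 15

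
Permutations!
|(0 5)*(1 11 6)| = |(0 5)(1 11 6)| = 6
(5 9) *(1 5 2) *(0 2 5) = [2, 0, 1, 3, 4, 9, 6, 7, 8, 5] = (0 2 1)(5 9)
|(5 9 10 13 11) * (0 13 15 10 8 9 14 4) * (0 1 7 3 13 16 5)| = 10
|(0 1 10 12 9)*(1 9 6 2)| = |(0 9)(1 10 12 6 2)| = 10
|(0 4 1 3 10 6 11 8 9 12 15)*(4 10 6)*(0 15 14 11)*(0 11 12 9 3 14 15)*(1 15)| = 12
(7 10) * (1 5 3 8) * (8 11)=[0, 5, 2, 11, 4, 3, 6, 10, 1, 9, 7, 8]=(1 5 3 11 8)(7 10)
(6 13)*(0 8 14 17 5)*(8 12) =[12, 1, 2, 3, 4, 0, 13, 7, 14, 9, 10, 11, 8, 6, 17, 15, 16, 5] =(0 12 8 14 17 5)(6 13)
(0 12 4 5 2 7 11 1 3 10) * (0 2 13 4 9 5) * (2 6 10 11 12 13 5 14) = (0 13 4)(1 3 11)(2 7 12 9 14)(6 10) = [13, 3, 7, 11, 0, 5, 10, 12, 8, 14, 6, 1, 9, 4, 2]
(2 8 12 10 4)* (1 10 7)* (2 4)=(1 10 2 8 12 7)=[0, 10, 8, 3, 4, 5, 6, 1, 12, 9, 2, 11, 7]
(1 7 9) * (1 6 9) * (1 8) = [0, 7, 2, 3, 4, 5, 9, 8, 1, 6] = (1 7 8)(6 9)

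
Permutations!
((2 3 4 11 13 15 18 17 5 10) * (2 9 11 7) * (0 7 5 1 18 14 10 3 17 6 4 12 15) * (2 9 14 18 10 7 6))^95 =((0 6 4 5 3 12 15 18 2 17 1 10 14 7 9 11 13))^95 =(0 1 5 7 15 13 17 4 14 12 11 2 6 10 3 9 18)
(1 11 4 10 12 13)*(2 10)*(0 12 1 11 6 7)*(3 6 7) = (0 12 13 11 4 2 10 1 7)(3 6) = [12, 7, 10, 6, 2, 5, 3, 0, 8, 9, 1, 4, 13, 11]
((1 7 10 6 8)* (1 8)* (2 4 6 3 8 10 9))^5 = (1 6 4 2 9 7)(3 10 8)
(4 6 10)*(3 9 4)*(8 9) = (3 8 9 4 6 10) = [0, 1, 2, 8, 6, 5, 10, 7, 9, 4, 3]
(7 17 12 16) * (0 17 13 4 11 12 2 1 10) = (0 17 2 1 10)(4 11 12 16 7 13) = [17, 10, 1, 3, 11, 5, 6, 13, 8, 9, 0, 12, 16, 4, 14, 15, 7, 2]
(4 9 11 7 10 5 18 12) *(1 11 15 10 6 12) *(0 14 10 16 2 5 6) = (0 14 10 6 12 4 9 15 16 2 5 18 1 11 7) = [14, 11, 5, 3, 9, 18, 12, 0, 8, 15, 6, 7, 4, 13, 10, 16, 2, 17, 1]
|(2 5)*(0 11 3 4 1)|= |(0 11 3 4 1)(2 5)|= 10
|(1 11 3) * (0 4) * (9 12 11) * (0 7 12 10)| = |(0 4 7 12 11 3 1 9 10)| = 9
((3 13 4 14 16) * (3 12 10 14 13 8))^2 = ((3 8)(4 13)(10 14 16 12))^2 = (10 16)(12 14)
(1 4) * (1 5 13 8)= (1 4 5 13 8)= [0, 4, 2, 3, 5, 13, 6, 7, 1, 9, 10, 11, 12, 8]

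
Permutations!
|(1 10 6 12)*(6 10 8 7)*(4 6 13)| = 7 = |(1 8 7 13 4 6 12)|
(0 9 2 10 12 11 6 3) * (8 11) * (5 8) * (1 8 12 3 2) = (0 9 1 8 11 6 2 10 3)(5 12) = [9, 8, 10, 0, 4, 12, 2, 7, 11, 1, 3, 6, 5]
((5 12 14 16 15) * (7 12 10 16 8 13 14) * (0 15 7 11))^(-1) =(0 11 12 7 16 10 5 15)(8 14 13)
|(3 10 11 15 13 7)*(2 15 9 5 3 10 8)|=10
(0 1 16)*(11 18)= (0 1 16)(11 18)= [1, 16, 2, 3, 4, 5, 6, 7, 8, 9, 10, 18, 12, 13, 14, 15, 0, 17, 11]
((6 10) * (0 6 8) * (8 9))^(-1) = ((0 6 10 9 8))^(-1) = (0 8 9 10 6)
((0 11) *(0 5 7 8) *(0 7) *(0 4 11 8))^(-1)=(0 7 8)(4 5 11)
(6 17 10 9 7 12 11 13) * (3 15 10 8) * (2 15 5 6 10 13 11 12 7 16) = [0, 1, 15, 5, 4, 6, 17, 7, 3, 16, 9, 11, 12, 10, 14, 13, 2, 8] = (2 15 13 10 9 16)(3 5 6 17 8)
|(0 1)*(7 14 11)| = 6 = |(0 1)(7 14 11)|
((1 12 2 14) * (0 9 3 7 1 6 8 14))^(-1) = ((0 9 3 7 1 12 2)(6 8 14))^(-1) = (0 2 12 1 7 3 9)(6 14 8)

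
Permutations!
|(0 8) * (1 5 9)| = 6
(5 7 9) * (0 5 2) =(0 5 7 9 2) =[5, 1, 0, 3, 4, 7, 6, 9, 8, 2]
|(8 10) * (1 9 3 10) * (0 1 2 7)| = 8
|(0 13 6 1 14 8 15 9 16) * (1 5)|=|(0 13 6 5 1 14 8 15 9 16)|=10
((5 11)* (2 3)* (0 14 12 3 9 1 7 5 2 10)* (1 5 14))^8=(0 1 7 14 12 3 10)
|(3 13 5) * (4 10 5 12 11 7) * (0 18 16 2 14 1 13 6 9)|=|(0 18 16 2 14 1 13 12 11 7 4 10 5 3 6 9)|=16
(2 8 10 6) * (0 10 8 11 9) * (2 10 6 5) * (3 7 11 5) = (0 6 10 3 7 11 9)(2 5) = [6, 1, 5, 7, 4, 2, 10, 11, 8, 0, 3, 9]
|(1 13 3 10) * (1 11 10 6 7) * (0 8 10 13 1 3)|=|(0 8 10 11 13)(3 6 7)|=15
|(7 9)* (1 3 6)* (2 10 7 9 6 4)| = 7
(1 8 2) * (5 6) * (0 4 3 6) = (0 4 3 6 5)(1 8 2) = [4, 8, 1, 6, 3, 0, 5, 7, 2]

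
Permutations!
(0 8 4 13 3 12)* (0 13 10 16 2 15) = (0 8 4 10 16 2 15)(3 12 13) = [8, 1, 15, 12, 10, 5, 6, 7, 4, 9, 16, 11, 13, 3, 14, 0, 2]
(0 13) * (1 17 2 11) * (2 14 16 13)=(0 2 11 1 17 14 16 13)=[2, 17, 11, 3, 4, 5, 6, 7, 8, 9, 10, 1, 12, 0, 16, 15, 13, 14]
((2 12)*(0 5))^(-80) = ((0 5)(2 12))^(-80) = (12)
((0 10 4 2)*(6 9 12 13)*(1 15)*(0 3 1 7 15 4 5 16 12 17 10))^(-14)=((1 4 2 3)(5 16 12 13 6 9 17 10)(7 15))^(-14)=(1 2)(3 4)(5 12 6 17)(9 10 16 13)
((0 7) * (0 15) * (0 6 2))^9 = (0 2 6 15 7)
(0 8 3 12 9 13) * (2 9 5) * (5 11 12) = (0 8 3 5 2 9 13)(11 12) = [8, 1, 9, 5, 4, 2, 6, 7, 3, 13, 10, 12, 11, 0]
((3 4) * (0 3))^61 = ((0 3 4))^61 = (0 3 4)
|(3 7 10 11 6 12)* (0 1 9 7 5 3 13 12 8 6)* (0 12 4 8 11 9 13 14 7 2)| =26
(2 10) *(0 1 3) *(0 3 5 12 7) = (0 1 5 12 7)(2 10) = [1, 5, 10, 3, 4, 12, 6, 0, 8, 9, 2, 11, 7]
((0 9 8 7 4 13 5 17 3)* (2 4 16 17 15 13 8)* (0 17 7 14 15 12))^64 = (17)(0 8 5 2 15)(4 13 9 14 12)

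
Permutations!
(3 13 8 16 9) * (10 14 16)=(3 13 8 10 14 16 9)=[0, 1, 2, 13, 4, 5, 6, 7, 10, 3, 14, 11, 12, 8, 16, 15, 9]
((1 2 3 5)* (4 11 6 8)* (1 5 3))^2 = ((1 2)(4 11 6 8))^2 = (4 6)(8 11)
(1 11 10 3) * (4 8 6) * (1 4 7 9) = [0, 11, 2, 4, 8, 5, 7, 9, 6, 1, 3, 10] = (1 11 10 3 4 8 6 7 9)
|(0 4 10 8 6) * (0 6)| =4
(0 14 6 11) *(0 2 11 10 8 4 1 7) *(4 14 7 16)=[7, 16, 11, 3, 1, 5, 10, 0, 14, 9, 8, 2, 12, 13, 6, 15, 4]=(0 7)(1 16 4)(2 11)(6 10 8 14)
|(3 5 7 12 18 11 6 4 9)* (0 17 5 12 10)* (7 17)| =42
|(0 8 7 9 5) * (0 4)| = 6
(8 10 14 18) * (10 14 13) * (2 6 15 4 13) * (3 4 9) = [0, 1, 6, 4, 13, 5, 15, 7, 14, 3, 2, 11, 12, 10, 18, 9, 16, 17, 8] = (2 6 15 9 3 4 13 10)(8 14 18)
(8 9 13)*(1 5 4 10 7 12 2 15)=(1 5 4 10 7 12 2 15)(8 9 13)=[0, 5, 15, 3, 10, 4, 6, 12, 9, 13, 7, 11, 2, 8, 14, 1]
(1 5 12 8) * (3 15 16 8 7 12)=(1 5 3 15 16 8)(7 12)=[0, 5, 2, 15, 4, 3, 6, 12, 1, 9, 10, 11, 7, 13, 14, 16, 8]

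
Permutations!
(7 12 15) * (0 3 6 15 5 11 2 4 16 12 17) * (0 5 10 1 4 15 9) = [3, 4, 15, 6, 16, 11, 9, 17, 8, 0, 1, 2, 10, 13, 14, 7, 12, 5] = (0 3 6 9)(1 4 16 12 10)(2 15 7 17 5 11)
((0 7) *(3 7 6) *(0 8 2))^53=(0 2 8 7 3 6)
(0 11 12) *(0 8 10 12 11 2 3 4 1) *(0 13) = (0 2 3 4 1 13)(8 10 12) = [2, 13, 3, 4, 1, 5, 6, 7, 10, 9, 12, 11, 8, 0]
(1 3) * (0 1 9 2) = (0 1 3 9 2) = [1, 3, 0, 9, 4, 5, 6, 7, 8, 2]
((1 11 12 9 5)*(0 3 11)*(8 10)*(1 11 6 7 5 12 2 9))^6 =((0 3 6 7 5 11 2 9 12 1)(8 10))^6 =(0 2 6 12 5)(1 11 3 9 7)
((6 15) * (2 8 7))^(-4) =(15)(2 7 8)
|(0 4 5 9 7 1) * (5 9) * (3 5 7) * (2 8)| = 14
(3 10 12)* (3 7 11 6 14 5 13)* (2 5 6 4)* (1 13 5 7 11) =(1 13 3 10 12 11 4 2 7)(6 14) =[0, 13, 7, 10, 2, 5, 14, 1, 8, 9, 12, 4, 11, 3, 6]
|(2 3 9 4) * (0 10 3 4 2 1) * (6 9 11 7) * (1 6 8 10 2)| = 30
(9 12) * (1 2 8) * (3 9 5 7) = (1 2 8)(3 9 12 5 7) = [0, 2, 8, 9, 4, 7, 6, 3, 1, 12, 10, 11, 5]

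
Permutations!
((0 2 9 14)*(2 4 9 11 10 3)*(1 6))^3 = ((0 4 9 14)(1 6)(2 11 10 3))^3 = (0 14 9 4)(1 6)(2 3 10 11)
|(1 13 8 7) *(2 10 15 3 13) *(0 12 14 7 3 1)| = 12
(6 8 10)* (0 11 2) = (0 11 2)(6 8 10) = [11, 1, 0, 3, 4, 5, 8, 7, 10, 9, 6, 2]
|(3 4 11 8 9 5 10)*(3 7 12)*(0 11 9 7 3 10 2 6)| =|(0 11 8 7 12 10 3 4 9 5 2 6)| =12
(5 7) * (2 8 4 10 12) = (2 8 4 10 12)(5 7) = [0, 1, 8, 3, 10, 7, 6, 5, 4, 9, 12, 11, 2]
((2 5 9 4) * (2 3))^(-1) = (2 3 4 9 5) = ((2 5 9 4 3))^(-1)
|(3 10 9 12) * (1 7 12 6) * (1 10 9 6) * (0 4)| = |(0 4)(1 7 12 3 9)(6 10)| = 10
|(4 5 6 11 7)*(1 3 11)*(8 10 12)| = 21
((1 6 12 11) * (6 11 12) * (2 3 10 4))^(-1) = ((12)(1 11)(2 3 10 4))^(-1) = (12)(1 11)(2 4 10 3)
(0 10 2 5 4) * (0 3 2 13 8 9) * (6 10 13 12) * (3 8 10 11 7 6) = (0 13 10 12 3 2 5 4 8 9)(6 11 7) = [13, 1, 5, 2, 8, 4, 11, 6, 9, 0, 12, 7, 3, 10]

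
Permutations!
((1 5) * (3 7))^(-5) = ((1 5)(3 7))^(-5) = (1 5)(3 7)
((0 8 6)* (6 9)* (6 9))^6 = (9)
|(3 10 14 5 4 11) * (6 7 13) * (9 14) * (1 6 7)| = 14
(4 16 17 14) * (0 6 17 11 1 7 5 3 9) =(0 6 17 14 4 16 11 1 7 5 3 9) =[6, 7, 2, 9, 16, 3, 17, 5, 8, 0, 10, 1, 12, 13, 4, 15, 11, 14]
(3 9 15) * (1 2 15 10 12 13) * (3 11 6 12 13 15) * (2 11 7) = [0, 11, 3, 9, 4, 5, 12, 2, 8, 10, 13, 6, 15, 1, 14, 7] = (1 11 6 12 15 7 2 3 9 10 13)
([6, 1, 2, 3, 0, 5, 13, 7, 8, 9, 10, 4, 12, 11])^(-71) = (0 4 11 13 6)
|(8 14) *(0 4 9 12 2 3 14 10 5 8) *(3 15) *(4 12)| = |(0 12 2 15 3 14)(4 9)(5 8 10)| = 6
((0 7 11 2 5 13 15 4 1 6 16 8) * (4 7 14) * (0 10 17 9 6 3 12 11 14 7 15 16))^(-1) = (0 6 9 17 10 8 16 13 5 2 11 12 3 1 4 14 7)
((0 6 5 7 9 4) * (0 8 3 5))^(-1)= ((0 6)(3 5 7 9 4 8))^(-1)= (0 6)(3 8 4 9 7 5)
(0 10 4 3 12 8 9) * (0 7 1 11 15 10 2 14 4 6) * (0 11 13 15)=(0 2 14 4 3 12 8 9 7 1 13 15 10 6 11)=[2, 13, 14, 12, 3, 5, 11, 1, 9, 7, 6, 0, 8, 15, 4, 10]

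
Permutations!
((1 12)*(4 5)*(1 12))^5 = (12)(4 5)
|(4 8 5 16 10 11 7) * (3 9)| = 14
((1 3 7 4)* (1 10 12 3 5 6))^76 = (1 5 6)(3 7 4 10 12)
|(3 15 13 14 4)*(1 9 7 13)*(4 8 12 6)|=|(1 9 7 13 14 8 12 6 4 3 15)|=11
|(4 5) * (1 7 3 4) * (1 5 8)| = |(1 7 3 4 8)| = 5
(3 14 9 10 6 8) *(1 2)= (1 2)(3 14 9 10 6 8)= [0, 2, 1, 14, 4, 5, 8, 7, 3, 10, 6, 11, 12, 13, 9]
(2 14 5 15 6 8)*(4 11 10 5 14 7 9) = [0, 1, 7, 3, 11, 15, 8, 9, 2, 4, 5, 10, 12, 13, 14, 6] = (2 7 9 4 11 10 5 15 6 8)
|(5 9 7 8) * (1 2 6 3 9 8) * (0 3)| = |(0 3 9 7 1 2 6)(5 8)| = 14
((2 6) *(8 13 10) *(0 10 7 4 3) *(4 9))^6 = (0 4 7 8)(3 9 13 10)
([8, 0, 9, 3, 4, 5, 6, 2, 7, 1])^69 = (0 2)(1 7)(8 9)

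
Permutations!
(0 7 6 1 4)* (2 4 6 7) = (7)(0 2 4)(1 6) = [2, 6, 4, 3, 0, 5, 1, 7]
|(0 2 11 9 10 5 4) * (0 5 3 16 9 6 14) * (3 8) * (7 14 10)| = |(0 2 11 6 10 8 3 16 9 7 14)(4 5)| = 22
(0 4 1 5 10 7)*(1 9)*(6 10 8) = (0 4 9 1 5 8 6 10 7) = [4, 5, 2, 3, 9, 8, 10, 0, 6, 1, 7]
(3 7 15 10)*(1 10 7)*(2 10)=(1 2 10 3)(7 15)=[0, 2, 10, 1, 4, 5, 6, 15, 8, 9, 3, 11, 12, 13, 14, 7]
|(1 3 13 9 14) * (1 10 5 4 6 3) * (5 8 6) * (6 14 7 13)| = |(3 6)(4 5)(7 13 9)(8 14 10)| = 6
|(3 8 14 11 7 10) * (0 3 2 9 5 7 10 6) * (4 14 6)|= |(0 3 8 6)(2 9 5 7 4 14 11 10)|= 8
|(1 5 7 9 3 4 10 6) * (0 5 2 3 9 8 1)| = |(0 5 7 8 1 2 3 4 10 6)| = 10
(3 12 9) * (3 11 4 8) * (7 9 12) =(12)(3 7 9 11 4 8) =[0, 1, 2, 7, 8, 5, 6, 9, 3, 11, 10, 4, 12]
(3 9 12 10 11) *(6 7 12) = (3 9 6 7 12 10 11) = [0, 1, 2, 9, 4, 5, 7, 12, 8, 6, 11, 3, 10]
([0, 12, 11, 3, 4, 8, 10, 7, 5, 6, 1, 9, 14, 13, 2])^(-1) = [0, 10, 14, 3, 4, 8, 9, 7, 5, 11, 6, 2, 1, 13, 12]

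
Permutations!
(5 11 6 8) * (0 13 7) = (0 13 7)(5 11 6 8) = [13, 1, 2, 3, 4, 11, 8, 0, 5, 9, 10, 6, 12, 7]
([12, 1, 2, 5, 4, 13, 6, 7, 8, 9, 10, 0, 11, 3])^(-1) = [11, 1, 2, 13, 4, 3, 6, 7, 8, 9, 10, 12, 0, 5]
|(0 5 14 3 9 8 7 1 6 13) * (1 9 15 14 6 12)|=12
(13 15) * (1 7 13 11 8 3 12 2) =(1 7 13 15 11 8 3 12 2) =[0, 7, 1, 12, 4, 5, 6, 13, 3, 9, 10, 8, 2, 15, 14, 11]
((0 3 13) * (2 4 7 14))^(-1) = (0 13 3)(2 14 7 4)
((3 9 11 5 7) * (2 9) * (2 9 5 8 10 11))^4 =((2 5 7 3 9)(8 10 11))^4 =(2 9 3 7 5)(8 10 11)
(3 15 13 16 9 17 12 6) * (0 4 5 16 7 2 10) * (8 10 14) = [4, 1, 14, 15, 5, 16, 3, 2, 10, 17, 0, 11, 6, 7, 8, 13, 9, 12] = (0 4 5 16 9 17 12 6 3 15 13 7 2 14 8 10)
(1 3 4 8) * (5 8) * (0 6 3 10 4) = [6, 10, 2, 0, 5, 8, 3, 7, 1, 9, 4] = (0 6 3)(1 10 4 5 8)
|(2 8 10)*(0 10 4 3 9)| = |(0 10 2 8 4 3 9)| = 7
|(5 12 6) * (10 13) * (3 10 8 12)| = 7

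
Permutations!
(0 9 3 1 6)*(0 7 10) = (0 9 3 1 6 7 10) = [9, 6, 2, 1, 4, 5, 7, 10, 8, 3, 0]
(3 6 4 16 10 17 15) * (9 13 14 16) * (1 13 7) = (1 13 14 16 10 17 15 3 6 4 9 7) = [0, 13, 2, 6, 9, 5, 4, 1, 8, 7, 17, 11, 12, 14, 16, 3, 10, 15]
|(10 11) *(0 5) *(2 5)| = 6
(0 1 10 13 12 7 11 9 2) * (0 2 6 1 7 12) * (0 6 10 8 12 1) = [7, 8, 2, 3, 4, 5, 0, 11, 12, 10, 13, 9, 1, 6] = (0 7 11 9 10 13 6)(1 8 12)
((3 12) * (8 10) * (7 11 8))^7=(3 12)(7 10 8 11)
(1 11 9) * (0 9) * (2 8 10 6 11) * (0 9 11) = [11, 2, 8, 3, 4, 5, 0, 7, 10, 1, 6, 9] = (0 11 9 1 2 8 10 6)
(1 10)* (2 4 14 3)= [0, 10, 4, 2, 14, 5, 6, 7, 8, 9, 1, 11, 12, 13, 3]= (1 10)(2 4 14 3)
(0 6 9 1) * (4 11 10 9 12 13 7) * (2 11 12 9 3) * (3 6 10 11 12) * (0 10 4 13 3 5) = (0 4 5)(1 10 6 9)(2 12 3)(7 13) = [4, 10, 12, 2, 5, 0, 9, 13, 8, 1, 6, 11, 3, 7]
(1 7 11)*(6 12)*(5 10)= [0, 7, 2, 3, 4, 10, 12, 11, 8, 9, 5, 1, 6]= (1 7 11)(5 10)(6 12)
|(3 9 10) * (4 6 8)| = 3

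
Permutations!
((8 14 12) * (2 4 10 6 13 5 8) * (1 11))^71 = ((1 11)(2 4 10 6 13 5 8 14 12))^71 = (1 11)(2 12 14 8 5 13 6 10 4)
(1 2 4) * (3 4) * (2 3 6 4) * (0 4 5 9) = [4, 3, 6, 2, 1, 9, 5, 7, 8, 0] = (0 4 1 3 2 6 5 9)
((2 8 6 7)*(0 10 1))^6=(10)(2 6)(7 8)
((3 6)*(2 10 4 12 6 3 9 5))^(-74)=(2 12 5 4 9 10 6)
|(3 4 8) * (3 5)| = 4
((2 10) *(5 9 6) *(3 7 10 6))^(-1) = (2 10 7 3 9 5 6)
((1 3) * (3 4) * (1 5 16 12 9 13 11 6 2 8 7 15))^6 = ((1 4 3 5 16 12 9 13 11 6 2 8 7 15))^6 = (1 9 7 16 2 3 11)(4 13 15 12 8 5 6)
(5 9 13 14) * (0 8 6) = (0 8 6)(5 9 13 14) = [8, 1, 2, 3, 4, 9, 0, 7, 6, 13, 10, 11, 12, 14, 5]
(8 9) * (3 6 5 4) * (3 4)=(3 6 5)(8 9)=[0, 1, 2, 6, 4, 3, 5, 7, 9, 8]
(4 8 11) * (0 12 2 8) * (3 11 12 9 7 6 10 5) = (0 9 7 6 10 5 3 11 4)(2 8 12) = [9, 1, 8, 11, 0, 3, 10, 6, 12, 7, 5, 4, 2]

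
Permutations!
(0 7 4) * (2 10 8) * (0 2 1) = (0 7 4 2 10 8 1) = [7, 0, 10, 3, 2, 5, 6, 4, 1, 9, 8]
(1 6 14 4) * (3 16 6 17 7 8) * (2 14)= (1 17 7 8 3 16 6 2 14 4)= [0, 17, 14, 16, 1, 5, 2, 8, 3, 9, 10, 11, 12, 13, 4, 15, 6, 7]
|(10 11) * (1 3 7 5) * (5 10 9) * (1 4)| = |(1 3 7 10 11 9 5 4)| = 8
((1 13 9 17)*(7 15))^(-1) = (1 17 9 13)(7 15) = ((1 13 9 17)(7 15))^(-1)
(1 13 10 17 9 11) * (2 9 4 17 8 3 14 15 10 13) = (1 2 9 11)(3 14 15 10 8)(4 17) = [0, 2, 9, 14, 17, 5, 6, 7, 3, 11, 8, 1, 12, 13, 15, 10, 16, 4]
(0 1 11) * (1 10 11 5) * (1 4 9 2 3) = (0 10 11)(1 5 4 9 2 3) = [10, 5, 3, 1, 9, 4, 6, 7, 8, 2, 11, 0]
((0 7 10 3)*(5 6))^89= ((0 7 10 3)(5 6))^89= (0 7 10 3)(5 6)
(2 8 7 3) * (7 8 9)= [0, 1, 9, 2, 4, 5, 6, 3, 8, 7]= (2 9 7 3)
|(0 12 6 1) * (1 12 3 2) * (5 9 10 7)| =4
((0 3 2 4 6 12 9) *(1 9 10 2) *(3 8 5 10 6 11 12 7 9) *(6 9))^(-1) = ((0 8 5 10 2 4 11 12 9)(1 3)(6 7))^(-1) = (0 9 12 11 4 2 10 5 8)(1 3)(6 7)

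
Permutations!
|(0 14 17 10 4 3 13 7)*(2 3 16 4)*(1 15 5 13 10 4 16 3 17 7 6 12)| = |(0 14 7)(1 15 5 13 6 12)(2 17 4 3 10)| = 30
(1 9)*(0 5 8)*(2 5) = (0 2 5 8)(1 9) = [2, 9, 5, 3, 4, 8, 6, 7, 0, 1]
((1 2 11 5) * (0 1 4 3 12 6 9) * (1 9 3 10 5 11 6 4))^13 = (0 9)(1 4 6 5 12 2 10 3)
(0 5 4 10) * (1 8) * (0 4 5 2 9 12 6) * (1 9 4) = (0 2 4 10 1 8 9 12 6) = [2, 8, 4, 3, 10, 5, 0, 7, 9, 12, 1, 11, 6]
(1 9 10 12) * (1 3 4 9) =(3 4 9 10 12) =[0, 1, 2, 4, 9, 5, 6, 7, 8, 10, 12, 11, 3]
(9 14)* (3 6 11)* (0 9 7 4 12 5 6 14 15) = [9, 1, 2, 14, 12, 6, 11, 4, 8, 15, 10, 3, 5, 13, 7, 0] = (0 9 15)(3 14 7 4 12 5 6 11)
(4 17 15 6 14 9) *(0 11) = (0 11)(4 17 15 6 14 9) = [11, 1, 2, 3, 17, 5, 14, 7, 8, 4, 10, 0, 12, 13, 9, 6, 16, 15]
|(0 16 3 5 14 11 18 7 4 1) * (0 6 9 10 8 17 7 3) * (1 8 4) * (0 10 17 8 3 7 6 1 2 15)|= 12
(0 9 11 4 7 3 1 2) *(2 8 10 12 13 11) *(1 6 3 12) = (0 9 2)(1 8 10)(3 6)(4 7 12 13 11) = [9, 8, 0, 6, 7, 5, 3, 12, 10, 2, 1, 4, 13, 11]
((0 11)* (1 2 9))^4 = ((0 11)(1 2 9))^4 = (11)(1 2 9)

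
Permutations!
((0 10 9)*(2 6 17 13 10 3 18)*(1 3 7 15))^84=(18)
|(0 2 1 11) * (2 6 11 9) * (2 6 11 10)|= |(0 11)(1 9 6 10 2)|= 10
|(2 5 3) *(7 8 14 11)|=12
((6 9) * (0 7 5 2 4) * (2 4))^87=((0 7 5 4)(6 9))^87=(0 4 5 7)(6 9)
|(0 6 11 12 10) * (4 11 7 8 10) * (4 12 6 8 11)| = 3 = |(12)(0 8 10)(6 7 11)|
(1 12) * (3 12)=(1 3 12)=[0, 3, 2, 12, 4, 5, 6, 7, 8, 9, 10, 11, 1]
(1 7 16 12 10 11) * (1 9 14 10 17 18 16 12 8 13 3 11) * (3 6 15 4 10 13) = [0, 7, 2, 11, 10, 5, 15, 12, 3, 14, 1, 9, 17, 6, 13, 4, 8, 18, 16] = (1 7 12 17 18 16 8 3 11 9 14 13 6 15 4 10)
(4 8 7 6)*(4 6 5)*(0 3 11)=(0 3 11)(4 8 7 5)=[3, 1, 2, 11, 8, 4, 6, 5, 7, 9, 10, 0]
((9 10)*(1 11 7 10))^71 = (1 11 7 10 9)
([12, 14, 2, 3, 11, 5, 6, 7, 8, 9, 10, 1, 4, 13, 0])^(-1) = [14, 11, 2, 3, 12, 5, 6, 7, 8, 9, 10, 4, 0, 13, 1]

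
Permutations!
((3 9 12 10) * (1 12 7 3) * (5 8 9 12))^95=((1 5 8 9 7 3 12 10))^95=(1 10 12 3 7 9 8 5)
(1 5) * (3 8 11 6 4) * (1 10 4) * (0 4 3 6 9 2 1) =(0 4 6)(1 5 10 3 8 11 9 2) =[4, 5, 1, 8, 6, 10, 0, 7, 11, 2, 3, 9]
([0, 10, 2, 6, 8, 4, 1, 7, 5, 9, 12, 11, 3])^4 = (1 6 3 12 10)(4 8 5)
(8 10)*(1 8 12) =[0, 8, 2, 3, 4, 5, 6, 7, 10, 9, 12, 11, 1] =(1 8 10 12)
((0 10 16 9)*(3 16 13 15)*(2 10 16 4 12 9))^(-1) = (0 9 12 4 3 15 13 10 2 16)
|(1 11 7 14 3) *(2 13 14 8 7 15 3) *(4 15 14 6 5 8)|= |(1 11 14 2 13 6 5 8 7 4 15 3)|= 12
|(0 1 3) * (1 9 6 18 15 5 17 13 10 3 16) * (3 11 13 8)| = |(0 9 6 18 15 5 17 8 3)(1 16)(10 11 13)| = 18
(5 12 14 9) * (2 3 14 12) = (2 3 14 9 5) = [0, 1, 3, 14, 4, 2, 6, 7, 8, 5, 10, 11, 12, 13, 9]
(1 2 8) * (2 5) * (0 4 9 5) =(0 4 9 5 2 8 1) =[4, 0, 8, 3, 9, 2, 6, 7, 1, 5]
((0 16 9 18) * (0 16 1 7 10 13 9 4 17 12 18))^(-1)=((0 1 7 10 13 9)(4 17 12 18 16))^(-1)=(0 9 13 10 7 1)(4 16 18 12 17)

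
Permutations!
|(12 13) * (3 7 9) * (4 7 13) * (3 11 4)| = 12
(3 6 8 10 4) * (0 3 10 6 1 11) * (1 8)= (0 3 8 6 1 11)(4 10)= [3, 11, 2, 8, 10, 5, 1, 7, 6, 9, 4, 0]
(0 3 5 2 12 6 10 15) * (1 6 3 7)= (0 7 1 6 10 15)(2 12 3 5)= [7, 6, 12, 5, 4, 2, 10, 1, 8, 9, 15, 11, 3, 13, 14, 0]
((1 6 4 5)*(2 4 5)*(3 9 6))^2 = ((1 3 9 6 5)(2 4))^2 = (1 9 5 3 6)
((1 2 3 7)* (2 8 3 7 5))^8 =((1 8 3 5 2 7))^8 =(1 3 2)(5 7 8)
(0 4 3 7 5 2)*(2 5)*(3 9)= [4, 1, 0, 7, 9, 5, 6, 2, 8, 3]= (0 4 9 3 7 2)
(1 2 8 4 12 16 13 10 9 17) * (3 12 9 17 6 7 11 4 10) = (1 2 8 10 17)(3 12 16 13)(4 9 6 7 11) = [0, 2, 8, 12, 9, 5, 7, 11, 10, 6, 17, 4, 16, 3, 14, 15, 13, 1]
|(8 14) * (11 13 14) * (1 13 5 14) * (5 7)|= |(1 13)(5 14 8 11 7)|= 10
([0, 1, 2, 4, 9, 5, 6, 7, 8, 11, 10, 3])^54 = [0, 1, 2, 9, 11, 5, 6, 7, 8, 3, 10, 4]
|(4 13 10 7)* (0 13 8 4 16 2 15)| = 14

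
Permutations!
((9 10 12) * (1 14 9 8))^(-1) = ((1 14 9 10 12 8))^(-1) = (1 8 12 10 9 14)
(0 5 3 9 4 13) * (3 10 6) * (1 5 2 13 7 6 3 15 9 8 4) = [2, 5, 13, 8, 7, 10, 15, 6, 4, 1, 3, 11, 12, 0, 14, 9] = (0 2 13)(1 5 10 3 8 4 7 6 15 9)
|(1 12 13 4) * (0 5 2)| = |(0 5 2)(1 12 13 4)| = 12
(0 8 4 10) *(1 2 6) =(0 8 4 10)(1 2 6) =[8, 2, 6, 3, 10, 5, 1, 7, 4, 9, 0]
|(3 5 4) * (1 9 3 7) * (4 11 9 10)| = 4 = |(1 10 4 7)(3 5 11 9)|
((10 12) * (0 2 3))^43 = ((0 2 3)(10 12))^43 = (0 2 3)(10 12)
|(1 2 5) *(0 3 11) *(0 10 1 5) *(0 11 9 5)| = 4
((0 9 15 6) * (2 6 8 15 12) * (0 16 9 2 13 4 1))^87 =(0 13 16)(1 12 6)(2 4 9)(8 15)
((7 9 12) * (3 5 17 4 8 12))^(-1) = (3 9 7 12 8 4 17 5) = ((3 5 17 4 8 12 7 9))^(-1)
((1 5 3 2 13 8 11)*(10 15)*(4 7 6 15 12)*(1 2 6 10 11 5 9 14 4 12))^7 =((1 9 14 4 7 10)(2 13 8 5 3 6 15 11))^7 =(1 9 14 4 7 10)(2 11 15 6 3 5 8 13)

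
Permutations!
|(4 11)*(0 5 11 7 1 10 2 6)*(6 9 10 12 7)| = |(0 5 11 4 6)(1 12 7)(2 9 10)| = 15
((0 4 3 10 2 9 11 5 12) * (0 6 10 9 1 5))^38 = (0 9 4 11 3)(1 12 10)(2 5 6)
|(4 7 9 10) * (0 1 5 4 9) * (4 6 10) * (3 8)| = 8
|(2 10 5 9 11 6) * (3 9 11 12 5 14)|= 9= |(2 10 14 3 9 12 5 11 6)|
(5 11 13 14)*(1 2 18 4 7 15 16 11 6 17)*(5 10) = (1 2 18 4 7 15 16 11 13 14 10 5 6 17) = [0, 2, 18, 3, 7, 6, 17, 15, 8, 9, 5, 13, 12, 14, 10, 16, 11, 1, 4]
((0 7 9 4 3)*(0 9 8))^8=(0 8 7)(3 4 9)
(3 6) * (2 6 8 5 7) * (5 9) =[0, 1, 6, 8, 4, 7, 3, 2, 9, 5] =(2 6 3 8 9 5 7)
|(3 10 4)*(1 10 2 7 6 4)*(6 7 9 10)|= 7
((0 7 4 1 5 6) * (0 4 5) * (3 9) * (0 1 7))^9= (3 9)(4 7 5 6)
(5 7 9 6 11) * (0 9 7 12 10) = (0 9 6 11 5 12 10) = [9, 1, 2, 3, 4, 12, 11, 7, 8, 6, 0, 5, 10]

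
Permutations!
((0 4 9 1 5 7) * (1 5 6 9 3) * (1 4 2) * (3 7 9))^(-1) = (0 7 4 3 6 1 2)(5 9)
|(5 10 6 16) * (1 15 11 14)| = 4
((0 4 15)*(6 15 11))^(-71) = (0 15 6 11 4) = ((0 4 11 6 15))^(-71)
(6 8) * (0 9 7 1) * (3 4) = (0 9 7 1)(3 4)(6 8) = [9, 0, 2, 4, 3, 5, 8, 1, 6, 7]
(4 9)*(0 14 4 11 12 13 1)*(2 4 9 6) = (0 14 9 11 12 13 1)(2 4 6) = [14, 0, 4, 3, 6, 5, 2, 7, 8, 11, 10, 12, 13, 1, 9]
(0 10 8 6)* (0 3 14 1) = (0 10 8 6 3 14 1) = [10, 0, 2, 14, 4, 5, 3, 7, 6, 9, 8, 11, 12, 13, 1]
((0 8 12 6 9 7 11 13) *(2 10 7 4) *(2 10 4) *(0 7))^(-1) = (0 10 4 2 9 6 12 8)(7 13 11)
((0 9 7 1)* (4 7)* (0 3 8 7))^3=(9)(1 7 8 3)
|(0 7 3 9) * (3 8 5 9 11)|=|(0 7 8 5 9)(3 11)|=10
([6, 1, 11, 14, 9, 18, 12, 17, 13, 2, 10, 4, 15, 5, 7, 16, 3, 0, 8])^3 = [15, 1, 9, 17, 11, 13, 16, 6, 18, 4, 10, 2, 3, 8, 0, 14, 7, 12, 5]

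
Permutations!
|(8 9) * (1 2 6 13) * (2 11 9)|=7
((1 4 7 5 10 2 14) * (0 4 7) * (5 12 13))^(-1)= ((0 4)(1 7 12 13 5 10 2 14))^(-1)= (0 4)(1 14 2 10 5 13 12 7)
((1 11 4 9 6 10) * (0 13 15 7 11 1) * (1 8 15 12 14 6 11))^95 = (0 10 6 14 12 13)(1 7 15 8)(4 11 9)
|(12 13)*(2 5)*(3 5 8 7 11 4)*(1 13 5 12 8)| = |(1 13 8 7 11 4 3 12 5 2)| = 10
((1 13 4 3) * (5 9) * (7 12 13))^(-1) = (1 3 4 13 12 7)(5 9)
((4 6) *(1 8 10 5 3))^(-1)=(1 3 5 10 8)(4 6)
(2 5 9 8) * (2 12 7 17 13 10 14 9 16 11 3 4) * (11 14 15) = (2 5 16 14 9 8 12 7 17 13 10 15 11 3 4) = [0, 1, 5, 4, 2, 16, 6, 17, 12, 8, 15, 3, 7, 10, 9, 11, 14, 13]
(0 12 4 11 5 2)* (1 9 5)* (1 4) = (0 12 1 9 5 2)(4 11) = [12, 9, 0, 3, 11, 2, 6, 7, 8, 5, 10, 4, 1]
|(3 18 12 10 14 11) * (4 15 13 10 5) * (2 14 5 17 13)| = 12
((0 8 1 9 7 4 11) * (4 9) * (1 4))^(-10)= ((0 8 4 11)(7 9))^(-10)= (0 4)(8 11)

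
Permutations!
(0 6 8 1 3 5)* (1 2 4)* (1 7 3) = (0 6 8 2 4 7 3 5) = [6, 1, 4, 5, 7, 0, 8, 3, 2]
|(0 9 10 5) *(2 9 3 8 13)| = 8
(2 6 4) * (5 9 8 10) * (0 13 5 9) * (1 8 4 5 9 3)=[13, 8, 6, 1, 2, 0, 5, 7, 10, 4, 3, 11, 12, 9]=(0 13 9 4 2 6 5)(1 8 10 3)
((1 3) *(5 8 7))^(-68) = (5 8 7)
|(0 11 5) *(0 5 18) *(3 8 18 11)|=4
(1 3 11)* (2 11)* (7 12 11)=(1 3 2 7 12 11)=[0, 3, 7, 2, 4, 5, 6, 12, 8, 9, 10, 1, 11]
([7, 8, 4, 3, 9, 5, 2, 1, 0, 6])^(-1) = [8, 7, 6, 3, 2, 5, 9, 0, 1, 4]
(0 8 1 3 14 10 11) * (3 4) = (0 8 1 4 3 14 10 11) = [8, 4, 2, 14, 3, 5, 6, 7, 1, 9, 11, 0, 12, 13, 10]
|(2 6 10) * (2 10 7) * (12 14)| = 6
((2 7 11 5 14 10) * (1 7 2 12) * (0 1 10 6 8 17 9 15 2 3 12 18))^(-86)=((0 1 7 11 5 14 6 8 17 9 15 2 3 12 10 18))^(-86)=(0 15 5 10 17 7 3 6)(1 2 14 18 9 11 12 8)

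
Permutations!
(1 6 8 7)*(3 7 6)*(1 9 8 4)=(1 3 7 9 8 6 4)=[0, 3, 2, 7, 1, 5, 4, 9, 6, 8]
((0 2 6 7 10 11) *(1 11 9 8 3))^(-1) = ((0 2 6 7 10 9 8 3 1 11))^(-1) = (0 11 1 3 8 9 10 7 6 2)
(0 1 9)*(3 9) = (0 1 3 9) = [1, 3, 2, 9, 4, 5, 6, 7, 8, 0]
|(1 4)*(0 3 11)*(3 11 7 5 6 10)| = |(0 11)(1 4)(3 7 5 6 10)| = 10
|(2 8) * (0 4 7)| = 6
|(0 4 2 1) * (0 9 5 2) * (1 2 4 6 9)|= 5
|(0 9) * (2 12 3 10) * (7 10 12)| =6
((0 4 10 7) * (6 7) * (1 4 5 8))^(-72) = (10)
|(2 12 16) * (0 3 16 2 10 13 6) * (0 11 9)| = |(0 3 16 10 13 6 11 9)(2 12)| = 8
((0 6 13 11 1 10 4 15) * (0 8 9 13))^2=(1 4 8 13)(9 11 10 15)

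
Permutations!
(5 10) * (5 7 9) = (5 10 7 9) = [0, 1, 2, 3, 4, 10, 6, 9, 8, 5, 7]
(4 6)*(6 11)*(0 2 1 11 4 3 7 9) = (0 2 1 11 6 3 7 9) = [2, 11, 1, 7, 4, 5, 3, 9, 8, 0, 10, 6]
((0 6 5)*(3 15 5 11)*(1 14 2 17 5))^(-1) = (0 5 17 2 14 1 15 3 11 6) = ((0 6 11 3 15 1 14 2 17 5))^(-1)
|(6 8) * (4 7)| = |(4 7)(6 8)| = 2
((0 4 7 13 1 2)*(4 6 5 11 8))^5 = (0 4)(1 11)(2 8)(5 13)(6 7)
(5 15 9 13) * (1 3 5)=(1 3 5 15 9 13)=[0, 3, 2, 5, 4, 15, 6, 7, 8, 13, 10, 11, 12, 1, 14, 9]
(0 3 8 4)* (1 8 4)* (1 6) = (0 3 4)(1 8 6) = [3, 8, 2, 4, 0, 5, 1, 7, 6]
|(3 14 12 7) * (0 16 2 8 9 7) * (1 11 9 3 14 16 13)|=8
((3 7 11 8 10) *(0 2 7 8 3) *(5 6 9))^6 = (0 10 8 3 11 7 2) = ((0 2 7 11 3 8 10)(5 6 9))^6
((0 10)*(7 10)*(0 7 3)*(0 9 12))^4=((0 3 9 12)(7 10))^4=(12)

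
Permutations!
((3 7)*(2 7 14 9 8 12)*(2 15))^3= (2 14 12 7 9 15 3 8)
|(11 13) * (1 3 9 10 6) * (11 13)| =|(13)(1 3 9 10 6)| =5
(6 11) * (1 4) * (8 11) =[0, 4, 2, 3, 1, 5, 8, 7, 11, 9, 10, 6] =(1 4)(6 8 11)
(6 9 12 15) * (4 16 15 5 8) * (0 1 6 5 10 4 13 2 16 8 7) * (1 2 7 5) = [2, 6, 16, 3, 8, 5, 9, 0, 13, 12, 4, 11, 10, 7, 14, 1, 15] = (0 2 16 15 1 6 9 12 10 4 8 13 7)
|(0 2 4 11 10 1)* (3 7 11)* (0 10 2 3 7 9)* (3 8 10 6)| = |(0 8 10 1 6 3 9)(2 4 7 11)| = 28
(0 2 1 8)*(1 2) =(0 1 8) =[1, 8, 2, 3, 4, 5, 6, 7, 0]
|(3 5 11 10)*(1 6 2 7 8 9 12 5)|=11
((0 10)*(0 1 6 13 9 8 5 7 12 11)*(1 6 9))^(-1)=((0 10 6 13 1 9 8 5 7 12 11))^(-1)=(0 11 12 7 5 8 9 1 13 6 10)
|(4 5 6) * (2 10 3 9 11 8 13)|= |(2 10 3 9 11 8 13)(4 5 6)|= 21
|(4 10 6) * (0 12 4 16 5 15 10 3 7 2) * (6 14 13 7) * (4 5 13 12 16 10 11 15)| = |(0 16 13 7 2)(3 6 10 14 12 5 4)(11 15)| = 70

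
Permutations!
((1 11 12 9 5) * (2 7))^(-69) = ((1 11 12 9 5)(2 7))^(-69) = (1 11 12 9 5)(2 7)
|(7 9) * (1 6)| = |(1 6)(7 9)| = 2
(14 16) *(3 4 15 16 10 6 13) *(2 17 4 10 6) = (2 17 4 15 16 14 6 13 3 10) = [0, 1, 17, 10, 15, 5, 13, 7, 8, 9, 2, 11, 12, 3, 6, 16, 14, 4]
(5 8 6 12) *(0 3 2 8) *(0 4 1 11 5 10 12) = (0 3 2 8 6)(1 11 5 4)(10 12) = [3, 11, 8, 2, 1, 4, 0, 7, 6, 9, 12, 5, 10]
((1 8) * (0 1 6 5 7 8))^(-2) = ((0 1)(5 7 8 6))^(-2) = (5 8)(6 7)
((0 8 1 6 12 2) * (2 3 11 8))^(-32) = (1 11 12)(3 6 8)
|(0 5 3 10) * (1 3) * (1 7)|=6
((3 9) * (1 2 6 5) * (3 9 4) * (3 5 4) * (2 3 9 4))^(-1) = (1 5 4 9 3)(2 6)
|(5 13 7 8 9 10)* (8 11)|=|(5 13 7 11 8 9 10)|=7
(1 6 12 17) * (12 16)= (1 6 16 12 17)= [0, 6, 2, 3, 4, 5, 16, 7, 8, 9, 10, 11, 17, 13, 14, 15, 12, 1]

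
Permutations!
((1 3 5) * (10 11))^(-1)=((1 3 5)(10 11))^(-1)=(1 5 3)(10 11)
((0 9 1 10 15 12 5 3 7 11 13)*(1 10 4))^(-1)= (0 13 11 7 3 5 12 15 10 9)(1 4)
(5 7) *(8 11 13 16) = (5 7)(8 11 13 16) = [0, 1, 2, 3, 4, 7, 6, 5, 11, 9, 10, 13, 12, 16, 14, 15, 8]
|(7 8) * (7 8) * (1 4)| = 2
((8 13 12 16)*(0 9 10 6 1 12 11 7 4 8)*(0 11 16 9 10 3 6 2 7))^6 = (0 13 7)(1 12 9 3 6)(2 11 8)(4 10 16)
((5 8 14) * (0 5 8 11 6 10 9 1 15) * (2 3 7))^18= (0 11 10 1)(5 6 9 15)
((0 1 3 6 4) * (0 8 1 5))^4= (1 8 4 6 3)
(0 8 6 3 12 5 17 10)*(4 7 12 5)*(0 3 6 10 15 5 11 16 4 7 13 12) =[8, 1, 2, 11, 13, 17, 6, 0, 10, 9, 3, 16, 7, 12, 14, 5, 4, 15] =(0 8 10 3 11 16 4 13 12 7)(5 17 15)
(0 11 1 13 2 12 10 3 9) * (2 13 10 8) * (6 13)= (0 11 1 10 3 9)(2 12 8)(6 13)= [11, 10, 12, 9, 4, 5, 13, 7, 2, 0, 3, 1, 8, 6]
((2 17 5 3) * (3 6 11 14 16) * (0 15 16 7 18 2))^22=(0 16)(2 7 11 5)(3 15)(6 17 18 14)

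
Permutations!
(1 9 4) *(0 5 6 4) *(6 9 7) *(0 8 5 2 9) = [2, 7, 9, 3, 1, 0, 4, 6, 5, 8] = (0 2 9 8 5)(1 7 6 4)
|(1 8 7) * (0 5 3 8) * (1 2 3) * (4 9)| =12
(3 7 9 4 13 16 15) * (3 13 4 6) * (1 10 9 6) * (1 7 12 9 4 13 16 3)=(1 10 4 13 3 12 9 7 6)(15 16)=[0, 10, 2, 12, 13, 5, 1, 6, 8, 7, 4, 11, 9, 3, 14, 16, 15]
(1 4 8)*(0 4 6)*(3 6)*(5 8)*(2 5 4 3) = (0 3 6)(1 2 5 8) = [3, 2, 5, 6, 4, 8, 0, 7, 1]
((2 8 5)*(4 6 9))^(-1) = (2 5 8)(4 9 6)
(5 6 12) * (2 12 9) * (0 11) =(0 11)(2 12 5 6 9) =[11, 1, 12, 3, 4, 6, 9, 7, 8, 2, 10, 0, 5]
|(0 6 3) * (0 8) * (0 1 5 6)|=|(1 5 6 3 8)|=5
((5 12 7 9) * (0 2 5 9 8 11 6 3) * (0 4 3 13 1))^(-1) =(0 1 13 6 11 8 7 12 5 2)(3 4)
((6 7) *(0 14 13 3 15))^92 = ((0 14 13 3 15)(6 7))^92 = (0 13 15 14 3)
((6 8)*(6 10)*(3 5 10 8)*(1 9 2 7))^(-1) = (1 7 2 9)(3 6 10 5)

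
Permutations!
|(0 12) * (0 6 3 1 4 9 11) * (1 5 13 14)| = 11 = |(0 12 6 3 5 13 14 1 4 9 11)|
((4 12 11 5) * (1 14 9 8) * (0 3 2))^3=((0 3 2)(1 14 9 8)(4 12 11 5))^3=(1 8 9 14)(4 5 11 12)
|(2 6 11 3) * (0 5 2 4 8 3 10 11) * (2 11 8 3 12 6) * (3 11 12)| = |(0 5 12 6)(3 4 11 10 8)| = 20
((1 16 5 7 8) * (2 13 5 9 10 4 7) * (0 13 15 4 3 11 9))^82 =(0 5 15 7 1)(2 4 8 16 13)(3 9)(10 11)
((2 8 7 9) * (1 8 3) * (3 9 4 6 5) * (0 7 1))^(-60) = ((0 7 4 6 5 3)(1 8)(2 9))^(-60) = (9)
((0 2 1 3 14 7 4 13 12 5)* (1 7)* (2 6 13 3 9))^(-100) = (1 3 7 9 14 4 2) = ((0 6 13 12 5)(1 9 2 7 4 3 14))^(-100)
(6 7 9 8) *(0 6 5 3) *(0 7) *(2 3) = (0 6)(2 3 7 9 8 5) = [6, 1, 3, 7, 4, 2, 0, 9, 5, 8]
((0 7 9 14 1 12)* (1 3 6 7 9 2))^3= (0 3 2)(1 9 6)(7 12 14)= ((0 9 14 3 6 7 2 1 12))^3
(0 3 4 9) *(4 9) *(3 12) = (0 12 3 9) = [12, 1, 2, 9, 4, 5, 6, 7, 8, 0, 10, 11, 3]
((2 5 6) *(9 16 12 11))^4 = (16)(2 5 6)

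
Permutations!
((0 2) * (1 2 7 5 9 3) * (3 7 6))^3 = ((0 6 3 1 2)(5 9 7))^3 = (9)(0 1 6 2 3)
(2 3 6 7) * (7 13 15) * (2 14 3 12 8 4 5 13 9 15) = (2 12 8 4 5 13)(3 6 9 15 7 14) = [0, 1, 12, 6, 5, 13, 9, 14, 4, 15, 10, 11, 8, 2, 3, 7]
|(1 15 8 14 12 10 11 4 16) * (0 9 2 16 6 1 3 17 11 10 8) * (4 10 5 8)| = |(0 9 2 16 3 17 11 10 5 8 14 12 4 6 1 15)| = 16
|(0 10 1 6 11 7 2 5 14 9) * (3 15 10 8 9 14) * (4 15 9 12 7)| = |(0 8 12 7 2 5 3 9)(1 6 11 4 15 10)| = 24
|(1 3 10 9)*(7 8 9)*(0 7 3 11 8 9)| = |(0 7 9 1 11 8)(3 10)| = 6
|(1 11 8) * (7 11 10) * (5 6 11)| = 7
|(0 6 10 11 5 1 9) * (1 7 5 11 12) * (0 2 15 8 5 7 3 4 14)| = 13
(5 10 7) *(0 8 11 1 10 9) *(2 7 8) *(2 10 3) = (0 10 8 11 1 3 2 7 5 9) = [10, 3, 7, 2, 4, 9, 6, 5, 11, 0, 8, 1]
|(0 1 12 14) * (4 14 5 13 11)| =|(0 1 12 5 13 11 4 14)| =8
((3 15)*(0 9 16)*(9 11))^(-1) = ((0 11 9 16)(3 15))^(-1) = (0 16 9 11)(3 15)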